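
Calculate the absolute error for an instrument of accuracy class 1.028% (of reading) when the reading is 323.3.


Absolute error = (accuracy% / 100) * reading.
Error = (1.028 / 100) * 323.3
Error = 0.01028 * 323.3
Error = 3.3235

3.3235


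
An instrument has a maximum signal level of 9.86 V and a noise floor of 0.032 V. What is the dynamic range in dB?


Dynamic range = 20 * log10(Vmax / Vnoise).
DR = 20 * log10(9.86 / 0.032)
DR = 20 * log10(308.12)
DR = 49.77 dB

49.77 dB


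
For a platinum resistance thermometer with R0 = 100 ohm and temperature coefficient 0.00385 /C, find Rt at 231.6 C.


The RTD equation: Rt = R0 * (1 + alpha * T).
Rt = 100 * (1 + 0.00385 * 231.6)
Rt = 100 * (1 + 0.89166)
Rt = 100 * 1.89166
Rt = 189.166 ohm

189.166 ohm


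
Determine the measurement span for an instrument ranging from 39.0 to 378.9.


Span = upper range - lower range.
Span = 378.9 - (39.0)
Span = 339.9

339.9


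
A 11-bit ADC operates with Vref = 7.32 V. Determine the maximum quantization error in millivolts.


The maximum quantization error is +/- LSB/2.
LSB = Vref / 2^n = 7.32 / 2048 = 0.00357422 V
Max error = LSB / 2 = 0.00357422 / 2 = 0.00178711 V
Max error = 1.7871 mV

1.7871 mV


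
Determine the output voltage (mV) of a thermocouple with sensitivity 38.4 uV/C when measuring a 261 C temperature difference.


The thermocouple output V = sensitivity * dT.
V = 38.4 uV/C * 261 C
V = 10022.4 uV
V = 10.022 mV

10.022 mV


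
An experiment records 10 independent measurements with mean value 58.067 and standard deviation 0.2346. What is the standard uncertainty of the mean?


The standard uncertainty for Type A evaluation is u = s / sqrt(n).
u = 0.2346 / sqrt(10)
u = 0.2346 / 3.1623
u = 0.0742

0.0742


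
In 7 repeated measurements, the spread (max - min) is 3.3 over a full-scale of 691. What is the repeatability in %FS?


Repeatability = (spread / full scale) * 100%.
R = (3.3 / 691) * 100
R = 0.478 %FS

0.478 %FS


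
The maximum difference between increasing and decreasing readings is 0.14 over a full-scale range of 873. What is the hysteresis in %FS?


Hysteresis = (max difference / full scale) * 100%.
H = (0.14 / 873) * 100
H = 0.016 %FS

0.016 %FS


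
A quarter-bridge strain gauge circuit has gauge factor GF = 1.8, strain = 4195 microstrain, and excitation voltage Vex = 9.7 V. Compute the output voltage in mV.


Quarter bridge output: Vout = (GF * epsilon * Vex) / 4.
Vout = (1.8 * 4195e-6 * 9.7) / 4
Vout = 0.0732447 / 4 V
Vout = 0.01831117 V = 18.3112 mV

18.3112 mV


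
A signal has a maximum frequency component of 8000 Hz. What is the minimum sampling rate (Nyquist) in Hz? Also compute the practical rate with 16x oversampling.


By Nyquist theorem, fs_min = 2 * fmax.
fs_min = 2 * 8000 = 16000 Hz
Practical rate = 16 * fs_min = 16 * 16000 = 256000 Hz

fs_min = 16000 Hz, fs_practical = 256000 Hz


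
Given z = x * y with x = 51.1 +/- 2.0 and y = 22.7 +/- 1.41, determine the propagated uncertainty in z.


For a product z = x*y, the relative uncertainty is:
uz/z = sqrt((ux/x)^2 + (uy/y)^2)
Relative uncertainties: ux/x = 2.0/51.1 = 0.039139
uy/y = 1.41/22.7 = 0.062115
z = 51.1 * 22.7 = 1160.0
uz = 1160.0 * sqrt(0.039139^2 + 0.062115^2) = 85.162

85.162


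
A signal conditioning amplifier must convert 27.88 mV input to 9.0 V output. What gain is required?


Gain = Vout / Vin (converting to same units).
G = 9.0 V / 27.88 mV
G = 9000.0 mV / 27.88 mV
G = 322.81

322.81


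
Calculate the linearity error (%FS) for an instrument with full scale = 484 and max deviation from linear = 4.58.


Linearity error = (max deviation / full scale) * 100%.
Linearity = (4.58 / 484) * 100
Linearity = 0.946 %FS

0.946 %FS


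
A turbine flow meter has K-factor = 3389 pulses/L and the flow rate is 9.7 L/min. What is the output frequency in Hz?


Frequency = K * Q / 60 (converting L/min to L/s).
f = 3389 * 9.7 / 60
f = 32873.3 / 60
f = 547.89 Hz

547.89 Hz


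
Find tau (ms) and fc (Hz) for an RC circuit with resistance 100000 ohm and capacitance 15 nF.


Time constant: tau = R * C.
tau = 100000 * 1.50e-08 = 0.0015 s
tau = 1.5 ms
Cutoff frequency: fc = 1 / (2*pi*R*C).
fc = 1 / (2*pi*0.0015) = 106.1 Hz

tau = 1.5 ms, fc = 106.1 Hz


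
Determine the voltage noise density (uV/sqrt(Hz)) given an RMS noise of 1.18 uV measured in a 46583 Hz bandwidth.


Noise spectral density = Vrms / sqrt(BW).
NSD = 1.18 / sqrt(46583)
NSD = 1.18 / 215.831
NSD = 0.0055 uV/sqrt(Hz)

0.0055 uV/sqrt(Hz)


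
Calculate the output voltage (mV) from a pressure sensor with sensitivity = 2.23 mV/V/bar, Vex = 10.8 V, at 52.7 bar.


Output = sensitivity * Vex * P.
Vout = 2.23 * 10.8 * 52.7
Vout = 24.084 * 52.7
Vout = 1269.23 mV

1269.23 mV


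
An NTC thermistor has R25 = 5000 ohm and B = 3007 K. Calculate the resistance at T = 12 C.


NTC thermistor equation: Rt = R25 * exp(B * (1/T - 1/T25)).
T in Kelvin: 285.15 K, T25 = 298.15 K
1/T - 1/T25 = 1/285.15 - 1/298.15 = 0.00015291
B * (1/T - 1/T25) = 3007 * 0.00015291 = 0.4598
Rt = 5000 * exp(0.4598) = 7918.8 ohm

7918.8 ohm


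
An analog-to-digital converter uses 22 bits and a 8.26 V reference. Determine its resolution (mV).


The resolution (LSB) of an ADC is Vref / 2^n.
LSB = 8.26 / 2^22
LSB = 8.26 / 4194304
LSB = 1.97e-06 V = 0.00196934 mV

0.00196934 mV


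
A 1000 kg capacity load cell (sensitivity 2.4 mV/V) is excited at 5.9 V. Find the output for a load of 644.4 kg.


Vout = rated_output * Vex * (load / capacity).
Vout = 2.4 * 5.9 * (644.4 / 1000)
Vout = 2.4 * 5.9 * 0.6444
Vout = 9.125 mV

9.125 mV


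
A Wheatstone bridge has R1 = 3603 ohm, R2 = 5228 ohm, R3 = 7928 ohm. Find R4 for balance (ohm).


At balance: R1*R4 = R2*R3, so R4 = R2*R3/R1.
R4 = 5228 * 7928 / 3603
R4 = 41447584 / 3603
R4 = 11503.63 ohm

11503.63 ohm


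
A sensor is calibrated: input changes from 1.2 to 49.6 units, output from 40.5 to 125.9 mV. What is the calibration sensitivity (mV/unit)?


Sensitivity = (y2 - y1) / (x2 - x1).
S = (125.9 - 40.5) / (49.6 - 1.2)
S = 85.4 / 48.4
S = 1.7645 mV/unit

1.7645 mV/unit


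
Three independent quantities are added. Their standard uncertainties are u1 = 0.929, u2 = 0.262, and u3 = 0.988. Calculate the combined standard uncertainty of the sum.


For a sum of independent quantities, uc = sqrt(u1^2 + u2^2 + u3^2).
uc = sqrt(0.929^2 + 0.262^2 + 0.988^2)
uc = sqrt(0.863041 + 0.068644 + 0.976144)
uc = 1.3812

1.3812


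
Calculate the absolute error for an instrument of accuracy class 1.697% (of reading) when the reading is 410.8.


Absolute error = (accuracy% / 100) * reading.
Error = (1.697 / 100) * 410.8
Error = 0.01697 * 410.8
Error = 6.9713

6.9713


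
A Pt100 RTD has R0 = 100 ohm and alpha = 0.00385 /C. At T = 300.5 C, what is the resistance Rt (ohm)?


The RTD equation: Rt = R0 * (1 + alpha * T).
Rt = 100 * (1 + 0.00385 * 300.5)
Rt = 100 * (1 + 1.156925)
Rt = 100 * 2.156925
Rt = 215.693 ohm

215.693 ohm


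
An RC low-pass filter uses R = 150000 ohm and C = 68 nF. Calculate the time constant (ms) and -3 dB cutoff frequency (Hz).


Time constant: tau = R * C.
tau = 150000 * 6.80e-08 = 0.0102 s
tau = 10.2 ms
Cutoff frequency: fc = 1 / (2*pi*R*C).
fc = 1 / (2*pi*0.0102) = 15.6 Hz

tau = 10.2 ms, fc = 15.6 Hz


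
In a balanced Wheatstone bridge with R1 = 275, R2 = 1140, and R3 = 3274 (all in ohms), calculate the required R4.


At balance: R1*R4 = R2*R3, so R4 = R2*R3/R1.
R4 = 1140 * 3274 / 275
R4 = 3732360 / 275
R4 = 13572.22 ohm

13572.22 ohm


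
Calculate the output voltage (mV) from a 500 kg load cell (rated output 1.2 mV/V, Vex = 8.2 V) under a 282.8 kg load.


Vout = rated_output * Vex * (load / capacity).
Vout = 1.2 * 8.2 * (282.8 / 500)
Vout = 1.2 * 8.2 * 0.5656
Vout = 5.566 mV

5.566 mV


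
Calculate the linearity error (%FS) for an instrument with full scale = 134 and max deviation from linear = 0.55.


Linearity error = (max deviation / full scale) * 100%.
Linearity = (0.55 / 134) * 100
Linearity = 0.41 %FS

0.41 %FS


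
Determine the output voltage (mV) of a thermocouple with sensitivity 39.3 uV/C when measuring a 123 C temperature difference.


The thermocouple output V = sensitivity * dT.
V = 39.3 uV/C * 123 C
V = 4833.9 uV
V = 4.834 mV

4.834 mV


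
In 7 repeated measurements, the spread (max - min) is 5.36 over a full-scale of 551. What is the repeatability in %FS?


Repeatability = (spread / full scale) * 100%.
R = (5.36 / 551) * 100
R = 0.973 %FS

0.973 %FS


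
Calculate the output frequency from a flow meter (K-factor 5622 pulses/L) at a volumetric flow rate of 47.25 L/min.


Frequency = K * Q / 60 (converting L/min to L/s).
f = 5622 * 47.25 / 60
f = 265639.5 / 60
f = 4427.32 Hz

4427.32 Hz


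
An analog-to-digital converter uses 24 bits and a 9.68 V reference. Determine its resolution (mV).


The resolution (LSB) of an ADC is Vref / 2^n.
LSB = 9.68 / 2^24
LSB = 9.68 / 16777216
LSB = 5.8e-07 V = 0.00057697 mV

0.00057697 mV


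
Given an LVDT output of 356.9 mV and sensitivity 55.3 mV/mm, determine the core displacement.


Displacement = Vout / sensitivity.
d = 356.9 / 55.3
d = 6.454 mm

6.454 mm


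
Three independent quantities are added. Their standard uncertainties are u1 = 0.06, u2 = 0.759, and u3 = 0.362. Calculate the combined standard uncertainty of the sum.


For a sum of independent quantities, uc = sqrt(u1^2 + u2^2 + u3^2).
uc = sqrt(0.06^2 + 0.759^2 + 0.362^2)
uc = sqrt(0.0036 + 0.576081 + 0.131044)
uc = 0.843

0.843


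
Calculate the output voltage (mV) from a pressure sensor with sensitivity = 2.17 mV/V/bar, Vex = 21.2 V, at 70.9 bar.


Output = sensitivity * Vex * P.
Vout = 2.17 * 21.2 * 70.9
Vout = 46.004 * 70.9
Vout = 3261.68 mV

3261.68 mV


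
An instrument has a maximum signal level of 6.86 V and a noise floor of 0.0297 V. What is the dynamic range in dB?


Dynamic range = 20 * log10(Vmax / Vnoise).
DR = 20 * log10(6.86 / 0.0297)
DR = 20 * log10(230.98)
DR = 47.27 dB

47.27 dB


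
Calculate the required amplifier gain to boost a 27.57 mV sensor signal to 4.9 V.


Gain = Vout / Vin (converting to same units).
G = 4.9 V / 27.57 mV
G = 4900.0 mV / 27.57 mV
G = 177.73

177.73


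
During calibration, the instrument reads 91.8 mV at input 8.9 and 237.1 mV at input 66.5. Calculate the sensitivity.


Sensitivity = (y2 - y1) / (x2 - x1).
S = (237.1 - 91.8) / (66.5 - 8.9)
S = 145.3 / 57.6
S = 2.5226 mV/unit

2.5226 mV/unit


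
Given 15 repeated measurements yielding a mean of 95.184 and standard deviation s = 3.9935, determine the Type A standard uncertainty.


The standard uncertainty for Type A evaluation is u = s / sqrt(n).
u = 3.9935 / sqrt(15)
u = 3.9935 / 3.873
u = 1.0311

1.0311


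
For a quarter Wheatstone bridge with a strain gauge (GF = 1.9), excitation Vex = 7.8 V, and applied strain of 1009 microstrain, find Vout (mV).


Quarter bridge output: Vout = (GF * epsilon * Vex) / 4.
Vout = (1.9 * 1009e-6 * 7.8) / 4
Vout = 0.01495338 / 4 V
Vout = 0.00373834 V = 3.7383 mV

3.7383 mV


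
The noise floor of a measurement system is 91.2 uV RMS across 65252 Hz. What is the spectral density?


Noise spectral density = Vrms / sqrt(BW).
NSD = 91.2 / sqrt(65252)
NSD = 91.2 / 255.4447
NSD = 0.357 uV/sqrt(Hz)

0.357 uV/sqrt(Hz)


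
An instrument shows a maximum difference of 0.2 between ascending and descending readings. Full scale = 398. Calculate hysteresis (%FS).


Hysteresis = (max difference / full scale) * 100%.
H = (0.2 / 398) * 100
H = 0.05 %FS

0.05 %FS


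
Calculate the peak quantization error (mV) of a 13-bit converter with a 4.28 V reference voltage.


The maximum quantization error is +/- LSB/2.
LSB = Vref / 2^n = 4.28 / 8192 = 0.00052246 V
Max error = LSB / 2 = 0.00052246 / 2 = 0.00026123 V
Max error = 0.2612 mV

0.2612 mV


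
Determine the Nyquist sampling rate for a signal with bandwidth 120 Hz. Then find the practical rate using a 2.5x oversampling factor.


By Nyquist theorem, fs_min = 2 * fmax.
fs_min = 2 * 120 = 240 Hz
Practical rate = 2.5 * fs_min = 2.5 * 240 = 600 Hz

fs_min = 240 Hz, fs_practical = 600 Hz


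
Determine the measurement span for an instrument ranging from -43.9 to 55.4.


Span = upper range - lower range.
Span = 55.4 - (-43.9)
Span = 99.3

99.3


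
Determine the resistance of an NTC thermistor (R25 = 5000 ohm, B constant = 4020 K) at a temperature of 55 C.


NTC thermistor equation: Rt = R25 * exp(B * (1/T - 1/T25)).
T in Kelvin: 328.15 K, T25 = 298.15 K
1/T - 1/T25 = 1/328.15 - 1/298.15 = -0.00030663
B * (1/T - 1/T25) = 4020 * -0.00030663 = -1.2327
Rt = 5000 * exp(-1.2327) = 1457.6 ohm

1457.6 ohm


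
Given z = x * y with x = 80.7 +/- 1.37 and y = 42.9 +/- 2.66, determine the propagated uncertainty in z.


For a product z = x*y, the relative uncertainty is:
uz/z = sqrt((ux/x)^2 + (uy/y)^2)
Relative uncertainties: ux/x = 1.37/80.7 = 0.016976
uy/y = 2.66/42.9 = 0.062005
z = 80.7 * 42.9 = 3462.0
uz = 3462.0 * sqrt(0.016976^2 + 0.062005^2) = 222.562

222.562


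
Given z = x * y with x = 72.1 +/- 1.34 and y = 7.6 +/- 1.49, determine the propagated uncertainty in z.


For a product z = x*y, the relative uncertainty is:
uz/z = sqrt((ux/x)^2 + (uy/y)^2)
Relative uncertainties: ux/x = 1.34/72.1 = 0.018585
uy/y = 1.49/7.6 = 0.196053
z = 72.1 * 7.6 = 548.0
uz = 548.0 * sqrt(0.018585^2 + 0.196053^2) = 107.911

107.911


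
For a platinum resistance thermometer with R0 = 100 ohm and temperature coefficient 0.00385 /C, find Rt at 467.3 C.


The RTD equation: Rt = R0 * (1 + alpha * T).
Rt = 100 * (1 + 0.00385 * 467.3)
Rt = 100 * (1 + 1.799105)
Rt = 100 * 2.799105
Rt = 279.911 ohm

279.911 ohm


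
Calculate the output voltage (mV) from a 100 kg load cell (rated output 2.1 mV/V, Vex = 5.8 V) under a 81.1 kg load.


Vout = rated_output * Vex * (load / capacity).
Vout = 2.1 * 5.8 * (81.1 / 100)
Vout = 2.1 * 5.8 * 0.811
Vout = 9.878 mV

9.878 mV


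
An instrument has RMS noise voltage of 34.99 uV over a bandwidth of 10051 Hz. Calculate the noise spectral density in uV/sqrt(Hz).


Noise spectral density = Vrms / sqrt(BW).
NSD = 34.99 / sqrt(10051)
NSD = 34.99 / 100.2547
NSD = 0.349 uV/sqrt(Hz)

0.349 uV/sqrt(Hz)


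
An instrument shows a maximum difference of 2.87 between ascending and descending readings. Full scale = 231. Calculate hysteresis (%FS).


Hysteresis = (max difference / full scale) * 100%.
H = (2.87 / 231) * 100
H = 1.242 %FS

1.242 %FS


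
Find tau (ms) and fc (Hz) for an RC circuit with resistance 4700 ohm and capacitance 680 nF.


Time constant: tau = R * C.
tau = 4700 * 6.80e-07 = 0.003196 s
tau = 3.196 ms
Cutoff frequency: fc = 1 / (2*pi*R*C).
fc = 1 / (2*pi*0.003196) = 49.8 Hz

tau = 3.196 ms, fc = 49.8 Hz


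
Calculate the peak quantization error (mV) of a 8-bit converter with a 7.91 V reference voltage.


The maximum quantization error is +/- LSB/2.
LSB = Vref / 2^n = 7.91 / 256 = 0.03089844 V
Max error = LSB / 2 = 0.03089844 / 2 = 0.01544922 V
Max error = 15.4492 mV

15.4492 mV


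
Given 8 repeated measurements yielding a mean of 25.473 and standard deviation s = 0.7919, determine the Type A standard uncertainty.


The standard uncertainty for Type A evaluation is u = s / sqrt(n).
u = 0.7919 / sqrt(8)
u = 0.7919 / 2.8284
u = 0.28

0.28


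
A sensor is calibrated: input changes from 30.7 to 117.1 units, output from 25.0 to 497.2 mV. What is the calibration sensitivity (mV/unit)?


Sensitivity = (y2 - y1) / (x2 - x1).
S = (497.2 - 25.0) / (117.1 - 30.7)
S = 472.2 / 86.4
S = 5.4653 mV/unit

5.4653 mV/unit


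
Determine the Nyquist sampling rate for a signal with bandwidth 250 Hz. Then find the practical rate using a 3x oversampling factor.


By Nyquist theorem, fs_min = 2 * fmax.
fs_min = 2 * 250 = 500 Hz
Practical rate = 3 * fs_min = 3 * 500 = 1500 Hz

fs_min = 500 Hz, fs_practical = 1500 Hz


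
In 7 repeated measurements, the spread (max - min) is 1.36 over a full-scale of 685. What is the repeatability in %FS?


Repeatability = (spread / full scale) * 100%.
R = (1.36 / 685) * 100
R = 0.199 %FS

0.199 %FS


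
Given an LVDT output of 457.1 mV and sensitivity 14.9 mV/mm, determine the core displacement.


Displacement = Vout / sensitivity.
d = 457.1 / 14.9
d = 30.678 mm

30.678 mm


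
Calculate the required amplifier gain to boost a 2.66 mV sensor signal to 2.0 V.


Gain = Vout / Vin (converting to same units).
G = 2.0 V / 2.66 mV
G = 2000.0 mV / 2.66 mV
G = 751.88

751.88


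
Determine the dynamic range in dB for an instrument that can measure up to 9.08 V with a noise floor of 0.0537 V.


Dynamic range = 20 * log10(Vmax / Vnoise).
DR = 20 * log10(9.08 / 0.0537)
DR = 20 * log10(169.09)
DR = 44.56 dB

44.56 dB


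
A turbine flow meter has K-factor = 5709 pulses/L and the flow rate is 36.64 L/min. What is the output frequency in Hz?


Frequency = K * Q / 60 (converting L/min to L/s).
f = 5709 * 36.64 / 60
f = 209177.76 / 60
f = 3486.3 Hz

3486.3 Hz


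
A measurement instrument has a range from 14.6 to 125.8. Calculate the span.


Span = upper range - lower range.
Span = 125.8 - (14.6)
Span = 111.2

111.2


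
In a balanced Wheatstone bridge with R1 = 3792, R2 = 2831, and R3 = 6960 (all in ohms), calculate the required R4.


At balance: R1*R4 = R2*R3, so R4 = R2*R3/R1.
R4 = 2831 * 6960 / 3792
R4 = 19703760 / 3792
R4 = 5196.14 ohm

5196.14 ohm


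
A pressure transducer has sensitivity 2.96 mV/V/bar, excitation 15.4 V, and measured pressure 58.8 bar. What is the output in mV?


Output = sensitivity * Vex * P.
Vout = 2.96 * 15.4 * 58.8
Vout = 45.584 * 58.8
Vout = 2680.34 mV

2680.34 mV


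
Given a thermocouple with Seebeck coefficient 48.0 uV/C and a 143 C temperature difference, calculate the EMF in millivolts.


The thermocouple output V = sensitivity * dT.
V = 48.0 uV/C * 143 C
V = 6864.0 uV
V = 6.864 mV

6.864 mV


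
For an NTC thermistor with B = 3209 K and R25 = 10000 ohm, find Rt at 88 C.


NTC thermistor equation: Rt = R25 * exp(B * (1/T - 1/T25)).
T in Kelvin: 361.15 K, T25 = 298.15 K
1/T - 1/T25 = 1/361.15 - 1/298.15 = -0.00058508
B * (1/T - 1/T25) = 3209 * -0.00058508 = -1.8775
Rt = 10000 * exp(-1.8775) = 1529.7 ohm

1529.7 ohm


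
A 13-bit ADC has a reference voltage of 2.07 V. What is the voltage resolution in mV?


The resolution (LSB) of an ADC is Vref / 2^n.
LSB = 2.07 / 2^13
LSB = 2.07 / 8192
LSB = 0.00025269 V = 0.25268555 mV

0.25268555 mV


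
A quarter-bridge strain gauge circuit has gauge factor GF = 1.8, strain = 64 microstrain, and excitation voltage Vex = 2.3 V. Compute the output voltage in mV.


Quarter bridge output: Vout = (GF * epsilon * Vex) / 4.
Vout = (1.8 * 64e-6 * 2.3) / 4
Vout = 0.00026496 / 4 V
Vout = 6.624e-05 V = 0.0662 mV

0.0662 mV


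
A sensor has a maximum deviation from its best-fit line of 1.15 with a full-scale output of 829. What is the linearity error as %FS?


Linearity error = (max deviation / full scale) * 100%.
Linearity = (1.15 / 829) * 100
Linearity = 0.139 %FS

0.139 %FS


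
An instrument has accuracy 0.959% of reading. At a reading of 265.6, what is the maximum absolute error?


Absolute error = (accuracy% / 100) * reading.
Error = (0.959 / 100) * 265.6
Error = 0.00959 * 265.6
Error = 2.5471

2.5471


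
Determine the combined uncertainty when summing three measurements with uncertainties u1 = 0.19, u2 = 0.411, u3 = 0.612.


For a sum of independent quantities, uc = sqrt(u1^2 + u2^2 + u3^2).
uc = sqrt(0.19^2 + 0.411^2 + 0.612^2)
uc = sqrt(0.0361 + 0.168921 + 0.374544)
uc = 0.7613

0.7613


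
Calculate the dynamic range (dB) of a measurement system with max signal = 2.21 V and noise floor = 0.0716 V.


Dynamic range = 20 * log10(Vmax / Vnoise).
DR = 20 * log10(2.21 / 0.0716)
DR = 20 * log10(30.87)
DR = 29.79 dB

29.79 dB


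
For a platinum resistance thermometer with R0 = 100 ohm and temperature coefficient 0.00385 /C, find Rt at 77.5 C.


The RTD equation: Rt = R0 * (1 + alpha * T).
Rt = 100 * (1 + 0.00385 * 77.5)
Rt = 100 * (1 + 0.298375)
Rt = 100 * 1.298375
Rt = 129.838 ohm

129.838 ohm


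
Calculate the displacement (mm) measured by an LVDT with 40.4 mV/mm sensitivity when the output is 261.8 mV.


Displacement = Vout / sensitivity.
d = 261.8 / 40.4
d = 6.48 mm

6.48 mm


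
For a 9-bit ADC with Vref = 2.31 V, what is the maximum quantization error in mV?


The maximum quantization error is +/- LSB/2.
LSB = Vref / 2^n = 2.31 / 512 = 0.00451172 V
Max error = LSB / 2 = 0.00451172 / 2 = 0.00225586 V
Max error = 2.2559 mV

2.2559 mV


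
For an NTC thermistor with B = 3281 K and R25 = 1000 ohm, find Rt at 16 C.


NTC thermistor equation: Rt = R25 * exp(B * (1/T - 1/T25)).
T in Kelvin: 289.15 K, T25 = 298.15 K
1/T - 1/T25 = 1/289.15 - 1/298.15 = 0.0001044
B * (1/T - 1/T25) = 3281 * 0.0001044 = 0.3425
Rt = 1000 * exp(0.3425) = 1408.5 ohm

1408.5 ohm


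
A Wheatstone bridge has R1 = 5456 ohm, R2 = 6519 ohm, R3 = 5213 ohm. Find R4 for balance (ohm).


At balance: R1*R4 = R2*R3, so R4 = R2*R3/R1.
R4 = 6519 * 5213 / 5456
R4 = 33983547 / 5456
R4 = 6228.66 ohm

6228.66 ohm


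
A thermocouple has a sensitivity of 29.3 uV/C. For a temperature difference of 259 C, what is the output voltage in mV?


The thermocouple output V = sensitivity * dT.
V = 29.3 uV/C * 259 C
V = 7588.7 uV
V = 7.589 mV

7.589 mV


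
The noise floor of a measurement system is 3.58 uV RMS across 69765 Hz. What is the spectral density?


Noise spectral density = Vrms / sqrt(BW).
NSD = 3.58 / sqrt(69765)
NSD = 3.58 / 264.1306
NSD = 0.0136 uV/sqrt(Hz)

0.0136 uV/sqrt(Hz)


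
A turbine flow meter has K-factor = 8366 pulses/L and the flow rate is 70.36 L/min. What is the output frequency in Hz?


Frequency = K * Q / 60 (converting L/min to L/s).
f = 8366 * 70.36 / 60
f = 588631.76 / 60
f = 9810.53 Hz

9810.53 Hz


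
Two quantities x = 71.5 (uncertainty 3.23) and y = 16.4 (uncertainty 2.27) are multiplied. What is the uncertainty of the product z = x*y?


For a product z = x*y, the relative uncertainty is:
uz/z = sqrt((ux/x)^2 + (uy/y)^2)
Relative uncertainties: ux/x = 3.23/71.5 = 0.045175
uy/y = 2.27/16.4 = 0.138415
z = 71.5 * 16.4 = 1172.6
uz = 1172.6 * sqrt(0.045175^2 + 0.138415^2) = 170.731

170.731


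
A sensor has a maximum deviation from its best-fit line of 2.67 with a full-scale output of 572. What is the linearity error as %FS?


Linearity error = (max deviation / full scale) * 100%.
Linearity = (2.67 / 572) * 100
Linearity = 0.467 %FS

0.467 %FS


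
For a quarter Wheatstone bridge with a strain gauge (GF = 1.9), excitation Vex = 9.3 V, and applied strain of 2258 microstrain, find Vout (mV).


Quarter bridge output: Vout = (GF * epsilon * Vex) / 4.
Vout = (1.9 * 2258e-6 * 9.3) / 4
Vout = 0.03989886 / 4 V
Vout = 0.00997471 V = 9.9747 mV

9.9747 mV


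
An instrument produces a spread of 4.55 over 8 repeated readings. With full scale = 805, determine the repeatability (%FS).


Repeatability = (spread / full scale) * 100%.
R = (4.55 / 805) * 100
R = 0.565 %FS

0.565 %FS


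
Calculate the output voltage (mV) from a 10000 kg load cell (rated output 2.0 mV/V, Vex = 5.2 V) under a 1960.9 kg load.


Vout = rated_output * Vex * (load / capacity).
Vout = 2.0 * 5.2 * (1960.9 / 10000)
Vout = 2.0 * 5.2 * 0.19609
Vout = 2.039 mV

2.039 mV


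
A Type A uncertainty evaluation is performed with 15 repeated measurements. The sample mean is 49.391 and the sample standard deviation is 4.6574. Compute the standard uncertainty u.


The standard uncertainty for Type A evaluation is u = s / sqrt(n).
u = 4.6574 / sqrt(15)
u = 4.6574 / 3.873
u = 1.2025

1.2025


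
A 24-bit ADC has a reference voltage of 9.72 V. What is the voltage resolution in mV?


The resolution (LSB) of an ADC is Vref / 2^n.
LSB = 9.72 / 2^24
LSB = 9.72 / 16777216
LSB = 5.8e-07 V = 0.00057936 mV

0.00057936 mV


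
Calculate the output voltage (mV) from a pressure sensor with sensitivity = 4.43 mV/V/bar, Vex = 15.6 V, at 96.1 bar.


Output = sensitivity * Vex * P.
Vout = 4.43 * 15.6 * 96.1
Vout = 69.108 * 96.1
Vout = 6641.28 mV

6641.28 mV


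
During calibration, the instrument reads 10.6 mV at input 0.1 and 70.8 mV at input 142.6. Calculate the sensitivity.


Sensitivity = (y2 - y1) / (x2 - x1).
S = (70.8 - 10.6) / (142.6 - 0.1)
S = 60.2 / 142.5
S = 0.4225 mV/unit

0.4225 mV/unit


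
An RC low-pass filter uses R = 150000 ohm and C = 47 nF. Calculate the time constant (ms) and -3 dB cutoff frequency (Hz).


Time constant: tau = R * C.
tau = 150000 * 4.70e-08 = 0.00705 s
tau = 7.05 ms
Cutoff frequency: fc = 1 / (2*pi*R*C).
fc = 1 / (2*pi*0.00705) = 22.58 Hz

tau = 7.05 ms, fc = 22.58 Hz


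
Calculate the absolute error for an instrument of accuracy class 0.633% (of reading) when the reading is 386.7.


Absolute error = (accuracy% / 100) * reading.
Error = (0.633 / 100) * 386.7
Error = 0.00633 * 386.7
Error = 2.4478

2.4478


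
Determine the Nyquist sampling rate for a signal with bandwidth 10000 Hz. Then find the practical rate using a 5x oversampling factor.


By Nyquist theorem, fs_min = 2 * fmax.
fs_min = 2 * 10000 = 20000 Hz
Practical rate = 5 * fs_min = 5 * 20000 = 100000 Hz

fs_min = 20000 Hz, fs_practical = 100000 Hz


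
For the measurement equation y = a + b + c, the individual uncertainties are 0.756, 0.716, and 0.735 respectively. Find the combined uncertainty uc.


For a sum of independent quantities, uc = sqrt(u1^2 + u2^2 + u3^2).
uc = sqrt(0.756^2 + 0.716^2 + 0.735^2)
uc = sqrt(0.571536 + 0.512656 + 0.540225)
uc = 1.2745

1.2745


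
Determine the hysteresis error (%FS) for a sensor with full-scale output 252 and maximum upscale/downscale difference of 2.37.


Hysteresis = (max difference / full scale) * 100%.
H = (2.37 / 252) * 100
H = 0.94 %FS

0.94 %FS


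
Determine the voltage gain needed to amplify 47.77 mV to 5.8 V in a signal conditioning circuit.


Gain = Vout / Vin (converting to same units).
G = 5.8 V / 47.77 mV
G = 5800.0 mV / 47.77 mV
G = 121.42

121.42


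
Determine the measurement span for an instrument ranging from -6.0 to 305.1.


Span = upper range - lower range.
Span = 305.1 - (-6.0)
Span = 311.1

311.1


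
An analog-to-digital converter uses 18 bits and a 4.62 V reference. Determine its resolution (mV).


The resolution (LSB) of an ADC is Vref / 2^n.
LSB = 4.62 / 2^18
LSB = 4.62 / 262144
LSB = 1.762e-05 V = 0.0176239 mV

0.0176239 mV


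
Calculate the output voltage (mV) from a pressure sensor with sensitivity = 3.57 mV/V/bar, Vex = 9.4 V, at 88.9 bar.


Output = sensitivity * Vex * P.
Vout = 3.57 * 9.4 * 88.9
Vout = 33.558 * 88.9
Vout = 2983.31 mV

2983.31 mV


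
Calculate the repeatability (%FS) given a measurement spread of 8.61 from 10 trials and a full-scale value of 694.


Repeatability = (spread / full scale) * 100%.
R = (8.61 / 694) * 100
R = 1.241 %FS

1.241 %FS


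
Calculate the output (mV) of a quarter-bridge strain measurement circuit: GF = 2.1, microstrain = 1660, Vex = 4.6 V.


Quarter bridge output: Vout = (GF * epsilon * Vex) / 4.
Vout = (2.1 * 1660e-6 * 4.6) / 4
Vout = 0.0160356 / 4 V
Vout = 0.0040089 V = 4.0089 mV

4.0089 mV


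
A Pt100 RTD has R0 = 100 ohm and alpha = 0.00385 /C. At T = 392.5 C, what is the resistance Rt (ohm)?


The RTD equation: Rt = R0 * (1 + alpha * T).
Rt = 100 * (1 + 0.00385 * 392.5)
Rt = 100 * (1 + 1.511125)
Rt = 100 * 2.511125
Rt = 251.112 ohm

251.112 ohm


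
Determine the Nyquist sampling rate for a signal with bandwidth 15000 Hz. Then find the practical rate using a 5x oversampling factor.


By Nyquist theorem, fs_min = 2 * fmax.
fs_min = 2 * 15000 = 30000 Hz
Practical rate = 5 * fs_min = 5 * 30000 = 150000 Hz

fs_min = 30000 Hz, fs_practical = 150000 Hz


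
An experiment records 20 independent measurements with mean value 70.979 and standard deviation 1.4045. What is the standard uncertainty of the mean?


The standard uncertainty for Type A evaluation is u = s / sqrt(n).
u = 1.4045 / sqrt(20)
u = 1.4045 / 4.4721
u = 0.3141

0.3141


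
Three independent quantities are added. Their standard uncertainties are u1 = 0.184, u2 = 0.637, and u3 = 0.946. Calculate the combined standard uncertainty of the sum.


For a sum of independent quantities, uc = sqrt(u1^2 + u2^2 + u3^2).
uc = sqrt(0.184^2 + 0.637^2 + 0.946^2)
uc = sqrt(0.033856 + 0.405769 + 0.894916)
uc = 1.1552

1.1552


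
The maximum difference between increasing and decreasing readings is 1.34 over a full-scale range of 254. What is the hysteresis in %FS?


Hysteresis = (max difference / full scale) * 100%.
H = (1.34 / 254) * 100
H = 0.528 %FS

0.528 %FS


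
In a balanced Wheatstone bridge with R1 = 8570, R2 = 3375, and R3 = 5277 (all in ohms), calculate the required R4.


At balance: R1*R4 = R2*R3, so R4 = R2*R3/R1.
R4 = 3375 * 5277 / 8570
R4 = 17809875 / 8570
R4 = 2078.17 ohm

2078.17 ohm


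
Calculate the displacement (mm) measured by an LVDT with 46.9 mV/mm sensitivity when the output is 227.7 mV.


Displacement = Vout / sensitivity.
d = 227.7 / 46.9
d = 4.855 mm

4.855 mm


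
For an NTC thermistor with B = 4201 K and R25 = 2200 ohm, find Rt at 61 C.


NTC thermistor equation: Rt = R25 * exp(B * (1/T - 1/T25)).
T in Kelvin: 334.15 K, T25 = 298.15 K
1/T - 1/T25 = 1/334.15 - 1/298.15 = -0.00036135
B * (1/T - 1/T25) = 4201 * -0.00036135 = -1.518
Rt = 2200 * exp(-1.518) = 482.1 ohm

482.1 ohm


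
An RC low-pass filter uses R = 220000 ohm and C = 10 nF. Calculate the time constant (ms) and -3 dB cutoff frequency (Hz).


Time constant: tau = R * C.
tau = 220000 * 1.00e-08 = 0.0022 s
tau = 2.2 ms
Cutoff frequency: fc = 1 / (2*pi*R*C).
fc = 1 / (2*pi*0.0022) = 72.34 Hz

tau = 2.2 ms, fc = 72.34 Hz


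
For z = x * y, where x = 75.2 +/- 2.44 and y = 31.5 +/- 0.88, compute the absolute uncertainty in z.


For a product z = x*y, the relative uncertainty is:
uz/z = sqrt((ux/x)^2 + (uy/y)^2)
Relative uncertainties: ux/x = 2.44/75.2 = 0.032447
uy/y = 0.88/31.5 = 0.027937
z = 75.2 * 31.5 = 2368.8
uz = 2368.8 * sqrt(0.032447^2 + 0.027937^2) = 101.423

101.423


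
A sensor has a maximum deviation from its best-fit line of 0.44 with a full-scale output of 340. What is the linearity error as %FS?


Linearity error = (max deviation / full scale) * 100%.
Linearity = (0.44 / 340) * 100
Linearity = 0.129 %FS

0.129 %FS


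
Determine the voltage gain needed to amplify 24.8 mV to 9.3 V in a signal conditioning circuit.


Gain = Vout / Vin (converting to same units).
G = 9.3 V / 24.8 mV
G = 9300.0 mV / 24.8 mV
G = 375.0

375.0


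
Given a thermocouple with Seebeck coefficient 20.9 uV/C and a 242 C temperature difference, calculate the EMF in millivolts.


The thermocouple output V = sensitivity * dT.
V = 20.9 uV/C * 242 C
V = 5057.8 uV
V = 5.058 mV

5.058 mV


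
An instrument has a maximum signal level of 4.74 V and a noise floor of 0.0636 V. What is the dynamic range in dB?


Dynamic range = 20 * log10(Vmax / Vnoise).
DR = 20 * log10(4.74 / 0.0636)
DR = 20 * log10(74.53)
DR = 37.45 dB

37.45 dB


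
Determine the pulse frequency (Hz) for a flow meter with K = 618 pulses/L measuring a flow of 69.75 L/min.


Frequency = K * Q / 60 (converting L/min to L/s).
f = 618 * 69.75 / 60
f = 43105.5 / 60
f = 718.42 Hz

718.42 Hz


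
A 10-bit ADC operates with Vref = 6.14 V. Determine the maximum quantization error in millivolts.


The maximum quantization error is +/- LSB/2.
LSB = Vref / 2^n = 6.14 / 1024 = 0.00599609 V
Max error = LSB / 2 = 0.00599609 / 2 = 0.00299805 V
Max error = 2.998 mV

2.998 mV


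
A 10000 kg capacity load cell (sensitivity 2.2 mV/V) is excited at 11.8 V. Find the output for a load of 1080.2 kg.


Vout = rated_output * Vex * (load / capacity).
Vout = 2.2 * 11.8 * (1080.2 / 10000)
Vout = 2.2 * 11.8 * 0.10802
Vout = 2.804 mV

2.804 mV


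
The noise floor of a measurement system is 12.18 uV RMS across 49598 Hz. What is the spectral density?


Noise spectral density = Vrms / sqrt(BW).
NSD = 12.18 / sqrt(49598)
NSD = 12.18 / 222.7061
NSD = 0.0547 uV/sqrt(Hz)

0.0547 uV/sqrt(Hz)


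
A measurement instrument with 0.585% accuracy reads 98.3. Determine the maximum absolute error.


Absolute error = (accuracy% / 100) * reading.
Error = (0.585 / 100) * 98.3
Error = 0.00585 * 98.3
Error = 0.5751

0.5751


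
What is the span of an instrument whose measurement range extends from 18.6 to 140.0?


Span = upper range - lower range.
Span = 140.0 - (18.6)
Span = 121.4

121.4


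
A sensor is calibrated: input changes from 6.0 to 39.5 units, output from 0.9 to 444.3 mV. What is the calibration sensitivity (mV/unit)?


Sensitivity = (y2 - y1) / (x2 - x1).
S = (444.3 - 0.9) / (39.5 - 6.0)
S = 443.4 / 33.5
S = 13.2358 mV/unit

13.2358 mV/unit


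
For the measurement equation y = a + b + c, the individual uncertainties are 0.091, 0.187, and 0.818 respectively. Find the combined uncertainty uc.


For a sum of independent quantities, uc = sqrt(u1^2 + u2^2 + u3^2).
uc = sqrt(0.091^2 + 0.187^2 + 0.818^2)
uc = sqrt(0.008281 + 0.034969 + 0.669124)
uc = 0.844

0.844


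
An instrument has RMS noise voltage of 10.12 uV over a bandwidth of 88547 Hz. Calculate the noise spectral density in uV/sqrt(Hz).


Noise spectral density = Vrms / sqrt(BW).
NSD = 10.12 / sqrt(88547)
NSD = 10.12 / 297.5685
NSD = 0.034 uV/sqrt(Hz)

0.034 uV/sqrt(Hz)


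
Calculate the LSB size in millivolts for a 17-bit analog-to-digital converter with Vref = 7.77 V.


The resolution (LSB) of an ADC is Vref / 2^n.
LSB = 7.77 / 2^17
LSB = 7.77 / 131072
LSB = 5.928e-05 V = 0.0592804 mV

0.0592804 mV


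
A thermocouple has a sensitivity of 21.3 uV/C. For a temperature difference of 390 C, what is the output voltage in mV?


The thermocouple output V = sensitivity * dT.
V = 21.3 uV/C * 390 C
V = 8307.0 uV
V = 8.307 mV

8.307 mV


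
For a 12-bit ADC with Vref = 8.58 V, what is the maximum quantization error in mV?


The maximum quantization error is +/- LSB/2.
LSB = Vref / 2^n = 8.58 / 4096 = 0.00209473 V
Max error = LSB / 2 = 0.00209473 / 2 = 0.00104736 V
Max error = 1.0474 mV

1.0474 mV


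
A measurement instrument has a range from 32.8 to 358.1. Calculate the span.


Span = upper range - lower range.
Span = 358.1 - (32.8)
Span = 325.3

325.3


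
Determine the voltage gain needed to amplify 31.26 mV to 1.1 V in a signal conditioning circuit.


Gain = Vout / Vin (converting to same units).
G = 1.1 V / 31.26 mV
G = 1100.0 mV / 31.26 mV
G = 35.19

35.19


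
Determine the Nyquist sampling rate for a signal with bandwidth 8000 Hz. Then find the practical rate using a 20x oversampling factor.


By Nyquist theorem, fs_min = 2 * fmax.
fs_min = 2 * 8000 = 16000 Hz
Practical rate = 20 * fs_min = 20 * 16000 = 320000 Hz

fs_min = 16000 Hz, fs_practical = 320000 Hz


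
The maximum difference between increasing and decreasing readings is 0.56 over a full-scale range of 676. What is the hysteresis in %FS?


Hysteresis = (max difference / full scale) * 100%.
H = (0.56 / 676) * 100
H = 0.083 %FS

0.083 %FS


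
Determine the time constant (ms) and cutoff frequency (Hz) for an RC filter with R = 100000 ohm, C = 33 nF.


Time constant: tau = R * C.
tau = 100000 * 3.30e-08 = 0.0033 s
tau = 3.3 ms
Cutoff frequency: fc = 1 / (2*pi*R*C).
fc = 1 / (2*pi*0.0033) = 48.23 Hz

tau = 3.3 ms, fc = 48.23 Hz


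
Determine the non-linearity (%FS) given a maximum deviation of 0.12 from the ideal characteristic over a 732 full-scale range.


Linearity error = (max deviation / full scale) * 100%.
Linearity = (0.12 / 732) * 100
Linearity = 0.016 %FS

0.016 %FS


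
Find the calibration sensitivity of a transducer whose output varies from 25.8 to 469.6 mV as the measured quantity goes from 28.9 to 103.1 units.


Sensitivity = (y2 - y1) / (x2 - x1).
S = (469.6 - 25.8) / (103.1 - 28.9)
S = 443.8 / 74.2
S = 5.9811 mV/unit

5.9811 mV/unit


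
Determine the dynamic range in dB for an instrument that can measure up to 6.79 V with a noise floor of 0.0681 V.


Dynamic range = 20 * log10(Vmax / Vnoise).
DR = 20 * log10(6.79 / 0.0681)
DR = 20 * log10(99.71)
DR = 39.97 dB

39.97 dB


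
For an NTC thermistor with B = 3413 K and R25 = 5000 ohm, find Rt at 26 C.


NTC thermistor equation: Rt = R25 * exp(B * (1/T - 1/T25)).
T in Kelvin: 299.15 K, T25 = 298.15 K
1/T - 1/T25 = 1/299.15 - 1/298.15 = -1.121e-05
B * (1/T - 1/T25) = 3413 * -1.121e-05 = -0.0383
Rt = 5000 * exp(-0.0383) = 4812.3 ohm

4812.3 ohm


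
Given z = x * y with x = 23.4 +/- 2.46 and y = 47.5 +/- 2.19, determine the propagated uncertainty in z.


For a product z = x*y, the relative uncertainty is:
uz/z = sqrt((ux/x)^2 + (uy/y)^2)
Relative uncertainties: ux/x = 2.46/23.4 = 0.105128
uy/y = 2.19/47.5 = 0.046105
z = 23.4 * 47.5 = 1111.5
uz = 1111.5 * sqrt(0.105128^2 + 0.046105^2) = 127.593

127.593


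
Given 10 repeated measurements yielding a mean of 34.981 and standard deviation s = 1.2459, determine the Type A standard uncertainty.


The standard uncertainty for Type A evaluation is u = s / sqrt(n).
u = 1.2459 / sqrt(10)
u = 1.2459 / 3.1623
u = 0.394

0.394


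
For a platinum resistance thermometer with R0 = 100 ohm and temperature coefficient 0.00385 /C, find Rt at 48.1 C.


The RTD equation: Rt = R0 * (1 + alpha * T).
Rt = 100 * (1 + 0.00385 * 48.1)
Rt = 100 * (1 + 0.185185)
Rt = 100 * 1.185185
Rt = 118.518 ohm

118.518 ohm


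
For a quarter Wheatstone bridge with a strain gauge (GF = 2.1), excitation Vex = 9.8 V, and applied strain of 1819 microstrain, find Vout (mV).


Quarter bridge output: Vout = (GF * epsilon * Vex) / 4.
Vout = (2.1 * 1819e-6 * 9.8) / 4
Vout = 0.03743502 / 4 V
Vout = 0.00935875 V = 9.3588 mV

9.3588 mV


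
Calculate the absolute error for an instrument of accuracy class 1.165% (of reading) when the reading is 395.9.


Absolute error = (accuracy% / 100) * reading.
Error = (1.165 / 100) * 395.9
Error = 0.01165 * 395.9
Error = 4.6122

4.6122


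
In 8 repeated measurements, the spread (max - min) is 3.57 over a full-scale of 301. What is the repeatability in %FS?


Repeatability = (spread / full scale) * 100%.
R = (3.57 / 301) * 100
R = 1.186 %FS

1.186 %FS


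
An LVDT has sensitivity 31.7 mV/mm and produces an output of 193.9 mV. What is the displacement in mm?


Displacement = Vout / sensitivity.
d = 193.9 / 31.7
d = 6.117 mm

6.117 mm


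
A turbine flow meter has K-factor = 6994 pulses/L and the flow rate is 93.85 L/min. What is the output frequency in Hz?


Frequency = K * Q / 60 (converting L/min to L/s).
f = 6994 * 93.85 / 60
f = 656386.9 / 60
f = 10939.78 Hz

10939.78 Hz


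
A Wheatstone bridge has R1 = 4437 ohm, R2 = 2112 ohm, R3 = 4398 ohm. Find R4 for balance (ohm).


At balance: R1*R4 = R2*R3, so R4 = R2*R3/R1.
R4 = 2112 * 4398 / 4437
R4 = 9288576 / 4437
R4 = 2093.44 ohm

2093.44 ohm


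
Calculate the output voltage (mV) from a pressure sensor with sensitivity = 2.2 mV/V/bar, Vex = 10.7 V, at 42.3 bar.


Output = sensitivity * Vex * P.
Vout = 2.2 * 10.7 * 42.3
Vout = 23.54 * 42.3
Vout = 995.74 mV

995.74 mV


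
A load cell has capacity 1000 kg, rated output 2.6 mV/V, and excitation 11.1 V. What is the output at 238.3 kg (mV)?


Vout = rated_output * Vex * (load / capacity).
Vout = 2.6 * 11.1 * (238.3 / 1000)
Vout = 2.6 * 11.1 * 0.2383
Vout = 6.877 mV

6.877 mV


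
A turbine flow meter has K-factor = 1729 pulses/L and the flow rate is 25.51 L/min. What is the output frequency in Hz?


Frequency = K * Q / 60 (converting L/min to L/s).
f = 1729 * 25.51 / 60
f = 44106.79 / 60
f = 735.11 Hz

735.11 Hz


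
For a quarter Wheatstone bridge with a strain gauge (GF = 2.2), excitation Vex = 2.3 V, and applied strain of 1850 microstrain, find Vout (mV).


Quarter bridge output: Vout = (GF * epsilon * Vex) / 4.
Vout = (2.2 * 1850e-6 * 2.3) / 4
Vout = 0.009361 / 4 V
Vout = 0.00234025 V = 2.3403 mV

2.3403 mV
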